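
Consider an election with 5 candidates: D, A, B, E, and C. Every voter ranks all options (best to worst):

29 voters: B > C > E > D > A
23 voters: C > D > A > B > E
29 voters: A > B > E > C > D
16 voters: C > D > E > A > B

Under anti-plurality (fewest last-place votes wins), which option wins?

C

Last-place votes: D 29, A 29, B 16, E 23, C 0.
C is ranked last by the fewest voters, so C wins.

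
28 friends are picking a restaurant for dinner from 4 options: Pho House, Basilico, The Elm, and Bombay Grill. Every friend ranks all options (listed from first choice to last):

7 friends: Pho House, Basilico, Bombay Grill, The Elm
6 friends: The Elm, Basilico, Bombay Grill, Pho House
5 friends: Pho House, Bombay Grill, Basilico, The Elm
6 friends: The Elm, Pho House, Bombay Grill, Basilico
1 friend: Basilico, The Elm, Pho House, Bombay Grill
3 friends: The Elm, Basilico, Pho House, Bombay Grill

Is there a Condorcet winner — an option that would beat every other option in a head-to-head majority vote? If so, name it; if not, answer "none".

The Elm vs Pho House: 16–12 for The Elm.
The Elm vs Basilico: 15–13 for The Elm.
The Elm vs Bombay Grill: 16–12 for The Elm.
The Elm beats every other option head-to-head.

The Elm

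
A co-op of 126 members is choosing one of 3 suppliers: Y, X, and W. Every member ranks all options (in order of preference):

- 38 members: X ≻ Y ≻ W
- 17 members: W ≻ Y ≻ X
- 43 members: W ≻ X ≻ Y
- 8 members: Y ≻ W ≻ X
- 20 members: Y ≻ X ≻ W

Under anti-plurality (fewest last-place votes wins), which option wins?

X

Last-place votes: Y 43, X 25, W 58.
X is ranked last by the fewest voters, so X wins.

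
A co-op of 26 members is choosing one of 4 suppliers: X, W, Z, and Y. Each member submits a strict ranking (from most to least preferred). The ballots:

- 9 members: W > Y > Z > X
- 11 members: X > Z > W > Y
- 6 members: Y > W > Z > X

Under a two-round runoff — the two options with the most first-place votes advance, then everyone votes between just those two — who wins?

Round 1 first-place votes: X 11, W 9, Z 0, Y 6.
X and W advance.
Runoff: X is preferred to W by 11 voters; W by 15.
W wins the runoff.

W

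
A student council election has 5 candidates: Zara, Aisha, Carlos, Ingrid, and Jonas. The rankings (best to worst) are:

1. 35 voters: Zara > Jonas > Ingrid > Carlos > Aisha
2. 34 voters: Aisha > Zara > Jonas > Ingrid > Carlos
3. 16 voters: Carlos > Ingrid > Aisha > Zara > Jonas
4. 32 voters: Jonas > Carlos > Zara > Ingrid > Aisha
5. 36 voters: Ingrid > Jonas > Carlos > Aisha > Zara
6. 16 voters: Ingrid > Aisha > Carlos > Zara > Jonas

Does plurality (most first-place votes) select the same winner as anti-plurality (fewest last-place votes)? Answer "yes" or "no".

Plurality — first-place votes: Zara 35, Aisha 34, Carlos 16, Ingrid 52, Jonas 32. Winner: Ingrid.
Anti-plurality — last-place votes: Zara 36, Aisha 67, Carlos 34, Ingrid 0, Jonas 32. Winner: Ingrid.
The two methods agree.

yes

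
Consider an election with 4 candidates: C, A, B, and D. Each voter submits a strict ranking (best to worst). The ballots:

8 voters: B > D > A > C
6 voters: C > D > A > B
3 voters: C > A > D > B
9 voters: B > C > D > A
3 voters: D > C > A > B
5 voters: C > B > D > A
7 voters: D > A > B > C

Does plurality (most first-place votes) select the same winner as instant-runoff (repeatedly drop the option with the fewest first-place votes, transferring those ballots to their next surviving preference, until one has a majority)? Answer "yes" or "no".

Plurality — first-place votes: C 14, A 0, B 17, D 10. Winner: B.
Instant-runoff — R1 C 14, A 0, B 17, D 10 (A out); R2 C 14, B 17, D 10 (D out); R3 C 17, B 24 (B winner). Winner: B.
The two methods agree.

yes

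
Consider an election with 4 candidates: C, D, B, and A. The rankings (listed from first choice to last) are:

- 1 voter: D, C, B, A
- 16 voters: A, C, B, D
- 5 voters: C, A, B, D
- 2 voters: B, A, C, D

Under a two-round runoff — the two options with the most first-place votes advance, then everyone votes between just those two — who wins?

A

Round 1 first-place votes: C 5, D 1, B 2, A 16.
A and C advance.
Runoff: A is preferred to C by 18 voters; C by 6.
A wins the runoff.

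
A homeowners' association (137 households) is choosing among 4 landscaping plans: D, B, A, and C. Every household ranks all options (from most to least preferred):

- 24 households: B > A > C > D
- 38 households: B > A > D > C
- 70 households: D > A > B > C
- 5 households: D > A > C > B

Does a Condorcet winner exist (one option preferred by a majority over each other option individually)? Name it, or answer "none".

D

D vs B: 75–62 for D.
D vs A: 75–62 for D.
D vs C: 113–24 for D.
D beats every other option head-to-head.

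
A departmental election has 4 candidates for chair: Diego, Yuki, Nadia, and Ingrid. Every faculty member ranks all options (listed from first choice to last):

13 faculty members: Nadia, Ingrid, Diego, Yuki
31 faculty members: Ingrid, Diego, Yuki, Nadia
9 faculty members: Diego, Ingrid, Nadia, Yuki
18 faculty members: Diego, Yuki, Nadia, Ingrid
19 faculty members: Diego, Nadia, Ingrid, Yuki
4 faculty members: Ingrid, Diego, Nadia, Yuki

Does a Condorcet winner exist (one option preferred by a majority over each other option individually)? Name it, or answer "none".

Checking pairwise contests:
Ingrid beats Diego 48–46.
Diego beats Yuki 94–0.
Diego beats Nadia 81–13.
Nadia beats Ingrid 50–44.
Every option loses at least one head-to-head, so there is no Condorcet winner.

none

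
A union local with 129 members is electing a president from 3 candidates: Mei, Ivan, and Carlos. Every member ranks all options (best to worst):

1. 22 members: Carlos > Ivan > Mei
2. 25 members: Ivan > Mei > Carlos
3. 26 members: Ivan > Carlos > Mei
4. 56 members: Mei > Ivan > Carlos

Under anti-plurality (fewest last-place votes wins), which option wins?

Ivan

Last-place votes: Mei 48, Ivan 0, Carlos 81.
Ivan is ranked last by the fewest voters, so Ivan wins.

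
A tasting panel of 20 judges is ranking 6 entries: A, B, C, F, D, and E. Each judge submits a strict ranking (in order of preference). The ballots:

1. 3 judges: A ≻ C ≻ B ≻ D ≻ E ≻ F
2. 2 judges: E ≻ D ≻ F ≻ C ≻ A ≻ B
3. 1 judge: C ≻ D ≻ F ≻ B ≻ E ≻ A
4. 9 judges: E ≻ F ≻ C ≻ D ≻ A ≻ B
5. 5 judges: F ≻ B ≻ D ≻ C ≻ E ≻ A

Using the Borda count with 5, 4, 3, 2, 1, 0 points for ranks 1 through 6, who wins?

A: 3·5 + 2·1 + 1·0 + 9·1 + 5·0 = 26
B: 3·3 + 2·0 + 1·2 + 9·0 + 5·4 = 31
C: 3·4 + 2·2 + 1·5 + 9·3 + 5·2 = 58
F: 3·0 + 2·3 + 1·3 + 9·4 + 5·5 = 70
D: 3·2 + 2·4 + 1·4 + 9·2 + 5·3 = 51
E: 3·1 + 2·5 + 1·1 + 9·5 + 5·1 = 64
F has the highest Borda score (70).

F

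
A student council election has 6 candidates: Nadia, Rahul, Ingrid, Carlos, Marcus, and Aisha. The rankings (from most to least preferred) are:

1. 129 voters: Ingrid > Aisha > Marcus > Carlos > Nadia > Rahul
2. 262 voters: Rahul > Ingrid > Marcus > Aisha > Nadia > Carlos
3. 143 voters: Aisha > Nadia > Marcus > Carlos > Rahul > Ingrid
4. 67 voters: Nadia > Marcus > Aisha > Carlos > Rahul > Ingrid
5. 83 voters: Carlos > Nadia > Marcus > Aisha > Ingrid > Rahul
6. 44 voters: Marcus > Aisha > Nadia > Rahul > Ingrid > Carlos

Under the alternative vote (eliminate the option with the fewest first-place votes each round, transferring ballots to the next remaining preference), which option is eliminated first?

Marcus

Round 1: Nadia 67, Rahul 262, Ingrid 129, Carlos 83, Marcus 44, Aisha 143. Eliminate Marcus.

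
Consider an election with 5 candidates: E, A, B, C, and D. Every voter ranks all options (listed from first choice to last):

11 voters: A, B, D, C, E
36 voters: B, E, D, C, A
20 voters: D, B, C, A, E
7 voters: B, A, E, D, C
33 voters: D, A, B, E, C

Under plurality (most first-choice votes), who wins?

D

First-place votes: E 0, A 11, B 43, C 0, D 53.
D has the most first-place votes.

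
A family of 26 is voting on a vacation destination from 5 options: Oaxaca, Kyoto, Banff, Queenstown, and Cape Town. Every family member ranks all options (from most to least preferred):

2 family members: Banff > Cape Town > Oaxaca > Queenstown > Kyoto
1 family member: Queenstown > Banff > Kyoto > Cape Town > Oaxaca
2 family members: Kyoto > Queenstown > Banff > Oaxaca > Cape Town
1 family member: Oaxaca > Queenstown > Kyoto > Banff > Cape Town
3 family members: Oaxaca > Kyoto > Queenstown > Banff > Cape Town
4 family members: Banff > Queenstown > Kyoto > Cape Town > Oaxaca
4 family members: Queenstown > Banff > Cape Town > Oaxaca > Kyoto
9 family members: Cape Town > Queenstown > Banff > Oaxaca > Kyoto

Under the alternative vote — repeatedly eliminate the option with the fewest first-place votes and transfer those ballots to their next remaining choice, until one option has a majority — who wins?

Round 1: Oaxaca 4, Kyoto 2, Banff 6, Queenstown 5, Cape Town 9. Eliminate Kyoto.
Round 2: Oaxaca 4, Banff 6, Queenstown 7, Cape Town 9. Eliminate Oaxaca.
Round 3: Banff 6, Queenstown 11, Cape Town 9. Eliminate Banff.
Round 4: Queenstown 15, Cape Town 11. Queenstown has a majority.

Queenstown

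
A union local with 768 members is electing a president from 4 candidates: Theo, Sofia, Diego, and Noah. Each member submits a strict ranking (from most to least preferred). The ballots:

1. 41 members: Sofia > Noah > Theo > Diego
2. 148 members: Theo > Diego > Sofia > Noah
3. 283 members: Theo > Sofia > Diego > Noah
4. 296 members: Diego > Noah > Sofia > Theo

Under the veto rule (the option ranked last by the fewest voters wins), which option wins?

Last-place votes: Theo 296, Sofia 0, Diego 41, Noah 431.
Sofia is ranked last by the fewest voters, so Sofia wins.

Sofia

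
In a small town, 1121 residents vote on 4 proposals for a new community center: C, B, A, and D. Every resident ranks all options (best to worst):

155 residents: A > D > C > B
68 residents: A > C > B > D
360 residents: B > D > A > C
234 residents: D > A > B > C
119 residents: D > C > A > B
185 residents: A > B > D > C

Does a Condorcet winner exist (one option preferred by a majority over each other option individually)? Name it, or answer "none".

Checking pairwise contests:
B beats C 779–342.
A beats B 761–360.
D beats A 713–408.
B beats D 613–508.
Every option loses at least one head-to-head, so there is no Condorcet winner.

none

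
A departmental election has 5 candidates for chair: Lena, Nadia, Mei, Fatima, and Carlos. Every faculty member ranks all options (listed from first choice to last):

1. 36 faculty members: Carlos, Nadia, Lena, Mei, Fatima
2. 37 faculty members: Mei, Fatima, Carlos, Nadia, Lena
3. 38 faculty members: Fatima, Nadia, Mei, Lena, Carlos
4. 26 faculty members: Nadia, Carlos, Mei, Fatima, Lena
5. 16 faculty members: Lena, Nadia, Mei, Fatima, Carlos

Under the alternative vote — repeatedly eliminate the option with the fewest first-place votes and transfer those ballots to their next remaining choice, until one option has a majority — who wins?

Round 1: Lena 16, Nadia 26, Mei 37, Fatima 38, Carlos 36. Eliminate Lena.
Round 2: Nadia 42, Mei 37, Fatima 38, Carlos 36. Eliminate Carlos.
Round 3: Nadia 78, Mei 37, Fatima 38. Nadia has a majority.

Nadia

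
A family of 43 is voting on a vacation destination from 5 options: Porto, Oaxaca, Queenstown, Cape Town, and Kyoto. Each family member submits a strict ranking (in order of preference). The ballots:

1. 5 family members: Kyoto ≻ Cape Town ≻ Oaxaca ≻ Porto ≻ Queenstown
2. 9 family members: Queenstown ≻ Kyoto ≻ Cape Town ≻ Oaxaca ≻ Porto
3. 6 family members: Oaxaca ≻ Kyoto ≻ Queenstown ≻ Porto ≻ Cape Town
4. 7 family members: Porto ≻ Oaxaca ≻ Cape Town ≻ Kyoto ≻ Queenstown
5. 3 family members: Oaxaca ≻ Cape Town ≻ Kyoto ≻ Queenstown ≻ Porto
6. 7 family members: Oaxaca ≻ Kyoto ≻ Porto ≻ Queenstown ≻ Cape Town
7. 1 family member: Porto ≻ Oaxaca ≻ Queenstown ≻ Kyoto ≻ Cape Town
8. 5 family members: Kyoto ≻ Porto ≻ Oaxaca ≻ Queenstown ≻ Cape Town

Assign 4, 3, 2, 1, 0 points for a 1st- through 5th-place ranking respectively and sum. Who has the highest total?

Kyoto

Porto: 5·1 + 9·0 + 6·1 + 7·4 + 3·0 + 7·2 + 1·4 + 5·3 = 72
Oaxaca: 5·2 + 9·1 + 6·4 + 7·3 + 3·4 + 7·4 + 1·3 + 5·2 = 117
Queenstown: 5·0 + 9·4 + 6·2 + 7·0 + 3·1 + 7·1 + 1·2 + 5·1 = 65
Cape Town: 5·3 + 9·2 + 6·0 + 7·2 + 3·3 + 7·0 + 1·0 + 5·0 = 56
Kyoto: 5·4 + 9·3 + 6·3 + 7·1 + 3·2 + 7·3 + 1·1 + 5·4 = 120
Kyoto has the highest Borda score (120).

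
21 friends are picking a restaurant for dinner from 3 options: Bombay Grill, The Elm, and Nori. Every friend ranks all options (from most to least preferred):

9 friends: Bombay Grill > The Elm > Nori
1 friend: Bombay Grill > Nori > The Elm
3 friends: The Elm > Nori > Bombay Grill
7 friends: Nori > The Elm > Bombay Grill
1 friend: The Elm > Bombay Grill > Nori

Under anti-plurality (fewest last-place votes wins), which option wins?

Last-place votes: Bombay Grill 10, The Elm 1, Nori 10.
The Elm is ranked last by the fewest voters, so The Elm wins.

The Elm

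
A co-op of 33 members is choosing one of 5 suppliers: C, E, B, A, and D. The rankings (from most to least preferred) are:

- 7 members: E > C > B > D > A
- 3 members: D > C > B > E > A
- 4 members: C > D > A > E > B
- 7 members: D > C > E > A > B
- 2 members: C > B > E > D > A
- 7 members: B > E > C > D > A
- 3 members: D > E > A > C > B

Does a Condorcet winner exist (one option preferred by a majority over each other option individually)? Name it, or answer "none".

none

Checking pairwise contests:
E beats C 17–16.
D beats E 17–16.
C beats B 26–7.
C beats A 30–3.
C beats D 20–13.
Every option loses at least one head-to-head, so there is no Condorcet winner.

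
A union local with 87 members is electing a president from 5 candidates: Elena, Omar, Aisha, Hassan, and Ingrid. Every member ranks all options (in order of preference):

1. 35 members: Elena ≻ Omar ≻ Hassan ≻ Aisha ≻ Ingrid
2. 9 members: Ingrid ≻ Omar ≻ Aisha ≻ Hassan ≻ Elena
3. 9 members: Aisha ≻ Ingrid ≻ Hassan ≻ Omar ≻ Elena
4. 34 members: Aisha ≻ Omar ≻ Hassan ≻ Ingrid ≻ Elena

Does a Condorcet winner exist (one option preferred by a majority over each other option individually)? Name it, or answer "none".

Omar vs Elena: 52–35 for Omar.
Omar vs Aisha: 44–43 for Omar.
Omar vs Hassan: 78–9 for Omar.
Omar vs Ingrid: 69–18 for Omar.
Omar beats every other option head-to-head.

Omar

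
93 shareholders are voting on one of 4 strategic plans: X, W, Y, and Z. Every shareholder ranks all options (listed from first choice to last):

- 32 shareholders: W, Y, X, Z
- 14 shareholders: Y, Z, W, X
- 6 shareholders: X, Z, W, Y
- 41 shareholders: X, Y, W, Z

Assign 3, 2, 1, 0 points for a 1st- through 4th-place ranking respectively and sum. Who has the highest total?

Y

X: 32·1 + 14·0 + 6·3 + 41·3 = 173
W: 32·3 + 14·1 + 6·1 + 41·1 = 157
Y: 32·2 + 14·3 + 6·0 + 41·2 = 188
Z: 32·0 + 14·2 + 6·2 + 41·0 = 40
Y has the highest Borda score (188).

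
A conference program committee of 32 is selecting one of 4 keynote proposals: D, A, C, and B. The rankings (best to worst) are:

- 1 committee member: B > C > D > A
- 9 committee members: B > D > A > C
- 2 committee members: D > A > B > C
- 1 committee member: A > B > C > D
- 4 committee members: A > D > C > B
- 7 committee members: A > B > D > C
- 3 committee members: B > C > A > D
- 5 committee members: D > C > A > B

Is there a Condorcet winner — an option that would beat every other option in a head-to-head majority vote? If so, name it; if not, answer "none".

Checking pairwise contests:
B beats D 21–11.
D beats A 17–15.
D beats C 27–5.
A beats B 19–13.
Every option loses at least one head-to-head, so there is no Condorcet winner.

none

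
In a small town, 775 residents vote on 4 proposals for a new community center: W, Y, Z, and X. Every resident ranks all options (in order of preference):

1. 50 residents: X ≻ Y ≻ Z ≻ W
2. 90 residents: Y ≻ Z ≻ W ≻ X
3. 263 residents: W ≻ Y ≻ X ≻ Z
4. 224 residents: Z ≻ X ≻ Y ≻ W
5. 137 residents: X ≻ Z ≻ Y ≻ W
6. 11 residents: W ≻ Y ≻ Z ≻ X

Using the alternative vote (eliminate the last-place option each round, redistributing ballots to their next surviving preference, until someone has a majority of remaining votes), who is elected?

Z

Round 1: W 274, Y 90, Z 224, X 187. Eliminate Y.
Round 2: W 274, Z 314, X 187. Eliminate X.
Round 3: W 274, Z 501. Z has a majority.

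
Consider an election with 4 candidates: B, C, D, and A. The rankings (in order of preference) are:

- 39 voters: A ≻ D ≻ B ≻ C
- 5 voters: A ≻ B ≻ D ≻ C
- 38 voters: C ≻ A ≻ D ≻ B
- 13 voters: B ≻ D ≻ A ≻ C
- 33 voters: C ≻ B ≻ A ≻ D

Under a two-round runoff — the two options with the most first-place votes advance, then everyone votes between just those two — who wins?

Round 1 first-place votes: B 13, C 71, D 0, A 44.
C and A advance.
Runoff: C is preferred to A by 71 voters; A by 57.
C wins the runoff.

C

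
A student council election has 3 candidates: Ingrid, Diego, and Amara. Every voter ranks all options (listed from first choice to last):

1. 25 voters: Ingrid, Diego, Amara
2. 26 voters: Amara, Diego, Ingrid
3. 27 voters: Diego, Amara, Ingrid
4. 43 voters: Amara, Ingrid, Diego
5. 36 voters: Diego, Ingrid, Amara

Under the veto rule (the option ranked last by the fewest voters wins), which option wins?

Diego

Last-place votes: Ingrid 53, Diego 43, Amara 61.
Diego is ranked last by the fewest voters, so Diego wins.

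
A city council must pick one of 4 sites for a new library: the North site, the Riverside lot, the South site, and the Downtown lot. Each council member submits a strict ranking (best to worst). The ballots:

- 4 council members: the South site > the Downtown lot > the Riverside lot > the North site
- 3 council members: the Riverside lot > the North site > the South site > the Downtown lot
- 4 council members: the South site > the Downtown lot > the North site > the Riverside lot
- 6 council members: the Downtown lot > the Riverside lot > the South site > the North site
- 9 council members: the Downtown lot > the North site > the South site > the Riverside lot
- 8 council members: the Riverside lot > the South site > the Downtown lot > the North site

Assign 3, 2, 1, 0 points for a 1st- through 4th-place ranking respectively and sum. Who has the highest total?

the North site: 4·0 + 3·2 + 4·1 + 6·0 + 9·2 + 8·0 = 28
the Riverside lot: 4·1 + 3·3 + 4·0 + 6·2 + 9·0 + 8·3 = 49
the South site: 4·3 + 3·1 + 4·3 + 6·1 + 9·1 + 8·2 = 58
the Downtown lot: 4·2 + 3·0 + 4·2 + 6·3 + 9·3 + 8·1 = 69
the Downtown lot has the highest Borda score (69).

the Downtown lot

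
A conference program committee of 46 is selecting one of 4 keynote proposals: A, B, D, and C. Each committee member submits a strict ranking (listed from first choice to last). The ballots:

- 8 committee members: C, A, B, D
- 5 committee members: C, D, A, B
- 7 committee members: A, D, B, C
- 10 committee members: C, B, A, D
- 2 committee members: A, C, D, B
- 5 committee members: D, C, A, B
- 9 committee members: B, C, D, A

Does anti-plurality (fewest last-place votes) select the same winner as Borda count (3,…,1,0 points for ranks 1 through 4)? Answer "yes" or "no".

Anti-plurality — last-place votes: A 9, B 12, D 18, C 7. Winner: C.
Borda — scores: A 63, B 62, D 50, C 101. Winner: C.
The two methods agree.

yes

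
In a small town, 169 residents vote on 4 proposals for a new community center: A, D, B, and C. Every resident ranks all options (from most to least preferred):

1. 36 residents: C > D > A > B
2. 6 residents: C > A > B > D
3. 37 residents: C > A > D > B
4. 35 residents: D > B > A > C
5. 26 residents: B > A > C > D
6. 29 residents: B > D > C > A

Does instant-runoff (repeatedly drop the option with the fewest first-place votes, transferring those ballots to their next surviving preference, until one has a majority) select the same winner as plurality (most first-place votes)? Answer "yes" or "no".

no

Instant-runoff — R1 A 0, D 35, B 55, C 79 (A out); R2 D 35, B 55, C 79 (D out); R3 B 90, C 79 (B winner). Winner: B.
Plurality — first-place votes: A 0, D 35, B 55, C 79. Winner: C.
The two methods disagree.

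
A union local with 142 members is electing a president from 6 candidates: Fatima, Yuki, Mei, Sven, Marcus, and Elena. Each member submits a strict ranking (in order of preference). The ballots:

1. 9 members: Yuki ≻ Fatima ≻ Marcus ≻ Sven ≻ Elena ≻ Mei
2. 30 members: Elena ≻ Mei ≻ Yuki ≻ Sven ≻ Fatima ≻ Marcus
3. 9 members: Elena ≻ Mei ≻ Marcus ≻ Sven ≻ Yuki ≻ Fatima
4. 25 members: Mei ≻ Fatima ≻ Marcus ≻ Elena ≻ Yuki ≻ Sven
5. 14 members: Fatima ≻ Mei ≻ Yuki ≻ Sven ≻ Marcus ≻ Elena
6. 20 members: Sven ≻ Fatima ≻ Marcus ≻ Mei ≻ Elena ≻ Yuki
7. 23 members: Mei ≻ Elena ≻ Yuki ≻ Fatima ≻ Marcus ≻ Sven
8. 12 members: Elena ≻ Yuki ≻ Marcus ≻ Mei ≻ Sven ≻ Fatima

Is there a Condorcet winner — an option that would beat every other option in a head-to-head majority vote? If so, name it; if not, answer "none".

Mei

Mei vs Fatima: 99–43 for Mei.
Mei vs Yuki: 121–21 for Mei.
Mei vs Sven: 113–29 for Mei.
Mei vs Marcus: 101–41 for Mei.
Mei vs Elena: 82–60 for Mei.
Mei beats every other option head-to-head.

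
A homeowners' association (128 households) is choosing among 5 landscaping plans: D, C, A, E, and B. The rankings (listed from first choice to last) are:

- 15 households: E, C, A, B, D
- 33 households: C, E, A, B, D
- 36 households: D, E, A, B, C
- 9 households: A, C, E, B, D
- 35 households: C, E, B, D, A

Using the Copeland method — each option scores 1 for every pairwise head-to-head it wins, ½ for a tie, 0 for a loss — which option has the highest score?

D: beats A; loses to C, E, and B → score 1.
C: beats D, A, E, and B → score 4.
A: beats B; loses to D, C, and E → score 1.
E: beats D, A, and B; loses to C → score 3.
B: beats D; loses to C, A, and E → score 1.
C has the best pairwise record.

C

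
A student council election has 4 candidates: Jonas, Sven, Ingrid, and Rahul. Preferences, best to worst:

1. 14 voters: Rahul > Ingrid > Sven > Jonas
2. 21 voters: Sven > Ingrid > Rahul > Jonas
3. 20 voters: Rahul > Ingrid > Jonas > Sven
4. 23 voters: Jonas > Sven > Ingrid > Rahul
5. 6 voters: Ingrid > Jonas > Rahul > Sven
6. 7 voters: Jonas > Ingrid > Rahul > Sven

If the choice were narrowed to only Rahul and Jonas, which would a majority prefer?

Rahul

Voters preferring Rahul to Jonas: 55; preferring Jonas to Rahul: 36.
Rahul wins the head-to-head.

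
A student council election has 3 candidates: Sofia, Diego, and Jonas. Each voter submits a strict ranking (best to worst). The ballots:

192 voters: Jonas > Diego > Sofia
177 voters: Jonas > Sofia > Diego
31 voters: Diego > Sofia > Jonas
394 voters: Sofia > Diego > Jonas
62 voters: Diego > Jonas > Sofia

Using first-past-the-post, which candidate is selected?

Sofia

First-place votes: Sofia 394, Diego 93, Jonas 369.
Sofia has the most first-place votes.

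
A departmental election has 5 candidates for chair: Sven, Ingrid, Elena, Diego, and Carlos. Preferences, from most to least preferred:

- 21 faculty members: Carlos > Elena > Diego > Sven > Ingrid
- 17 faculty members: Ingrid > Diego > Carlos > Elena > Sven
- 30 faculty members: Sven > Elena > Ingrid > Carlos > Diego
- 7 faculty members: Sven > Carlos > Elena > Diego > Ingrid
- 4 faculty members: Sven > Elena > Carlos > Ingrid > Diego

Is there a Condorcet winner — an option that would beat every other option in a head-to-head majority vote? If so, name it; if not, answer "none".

Sven vs Ingrid: 62–17 for Sven.
Sven vs Elena: 41–38 for Sven.
Sven vs Diego: 41–38 for Sven.
Sven vs Carlos: 41–38 for Sven.
Sven beats every other option head-to-head.

Sven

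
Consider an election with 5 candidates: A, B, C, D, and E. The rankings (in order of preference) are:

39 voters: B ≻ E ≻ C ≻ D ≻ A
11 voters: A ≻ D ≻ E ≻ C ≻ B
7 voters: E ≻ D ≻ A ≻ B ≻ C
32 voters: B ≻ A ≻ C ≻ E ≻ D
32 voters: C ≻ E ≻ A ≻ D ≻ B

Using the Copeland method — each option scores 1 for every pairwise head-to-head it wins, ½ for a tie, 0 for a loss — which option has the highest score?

B

A: beats D; loses to B, C, and E → score 1.
B: beats A, C, D, and E → score 4.
C: beats A, D, and E; loses to B → score 3.
D: loses to A, B, C, and E → score 0.
E: beats A and D; loses to B and C → score 2.
B has the best pairwise record.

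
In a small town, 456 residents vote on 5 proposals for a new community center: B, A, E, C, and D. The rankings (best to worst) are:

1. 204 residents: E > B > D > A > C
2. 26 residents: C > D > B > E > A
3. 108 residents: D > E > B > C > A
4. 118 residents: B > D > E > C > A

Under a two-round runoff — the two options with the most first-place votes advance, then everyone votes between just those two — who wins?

Round 1 first-place votes: B 118, A 0, E 204, C 26, D 108.
E and B advance.
Runoff: E is preferred to B by 312 voters; B by 144.
E wins the runoff.

E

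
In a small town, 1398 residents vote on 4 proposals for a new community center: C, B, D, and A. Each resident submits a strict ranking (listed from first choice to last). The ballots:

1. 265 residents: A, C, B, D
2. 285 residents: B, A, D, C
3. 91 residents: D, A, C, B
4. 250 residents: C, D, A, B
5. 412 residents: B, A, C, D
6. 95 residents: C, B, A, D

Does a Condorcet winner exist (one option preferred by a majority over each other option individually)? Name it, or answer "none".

Checking pairwise contests:
A beats C 1053–345.
C beats B 701–697.
C beats D 1022–376.
B beats A 792–606.
Every option loses at least one head-to-head, so there is no Condorcet winner.

none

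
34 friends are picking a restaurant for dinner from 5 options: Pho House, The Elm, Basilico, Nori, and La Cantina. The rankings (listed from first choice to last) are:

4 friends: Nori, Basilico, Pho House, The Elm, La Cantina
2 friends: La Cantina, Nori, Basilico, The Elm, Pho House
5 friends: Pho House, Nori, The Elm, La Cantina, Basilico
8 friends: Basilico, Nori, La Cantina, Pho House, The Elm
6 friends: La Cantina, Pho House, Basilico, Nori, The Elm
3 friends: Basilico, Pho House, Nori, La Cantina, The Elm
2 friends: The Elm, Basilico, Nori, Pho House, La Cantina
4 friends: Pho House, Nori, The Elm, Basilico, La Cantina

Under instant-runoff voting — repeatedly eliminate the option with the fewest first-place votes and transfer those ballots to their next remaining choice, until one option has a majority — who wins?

Basilico

Round 1: Pho House 9, The Elm 2, Basilico 11, Nori 4, La Cantina 8. Eliminate The Elm.
Round 2: Pho House 9, Basilico 13, Nori 4, La Cantina 8. Eliminate Nori.
Round 3: Pho House 9, Basilico 17, La Cantina 8. Eliminate La Cantina.
Round 4: Pho House 15, Basilico 19. Basilico has a majority.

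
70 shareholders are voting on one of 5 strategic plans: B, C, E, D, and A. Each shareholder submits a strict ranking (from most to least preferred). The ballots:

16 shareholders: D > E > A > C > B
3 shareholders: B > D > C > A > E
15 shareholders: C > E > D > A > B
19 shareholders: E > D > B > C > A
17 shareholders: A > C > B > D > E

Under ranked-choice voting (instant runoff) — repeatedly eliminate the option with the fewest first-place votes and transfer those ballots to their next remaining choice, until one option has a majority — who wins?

D

Round 1: B 3, C 15, E 19, D 16, A 17. Eliminate B.
Round 2: C 15, E 19, D 19, A 17. Eliminate C.
Round 3: E 34, D 19, A 17. Eliminate A.
Round 4: E 34, D 36. D has a majority.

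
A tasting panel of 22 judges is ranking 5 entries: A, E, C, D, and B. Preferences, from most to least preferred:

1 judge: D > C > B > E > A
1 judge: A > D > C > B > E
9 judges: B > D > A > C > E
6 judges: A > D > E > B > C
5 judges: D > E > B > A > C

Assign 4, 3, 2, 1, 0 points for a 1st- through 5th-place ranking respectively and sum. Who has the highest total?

A: 1·0 + 1·4 + 9·2 + 6·4 + 5·1 = 51
E: 1·1 + 1·0 + 9·0 + 6·2 + 5·3 = 28
C: 1·3 + 1·2 + 9·1 + 6·0 + 5·0 = 14
D: 1·4 + 1·3 + 9·3 + 6·3 + 5·4 = 72
B: 1·2 + 1·1 + 9·4 + 6·1 + 5·2 = 55
D has the highest Borda score (72).

D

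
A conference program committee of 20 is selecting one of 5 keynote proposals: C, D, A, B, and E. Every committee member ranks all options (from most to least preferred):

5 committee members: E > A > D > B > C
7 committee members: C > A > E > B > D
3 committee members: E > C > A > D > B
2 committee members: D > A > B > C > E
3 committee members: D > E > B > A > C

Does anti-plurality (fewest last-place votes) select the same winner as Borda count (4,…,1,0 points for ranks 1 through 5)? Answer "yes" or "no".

no

Anti-plurality — last-place votes: C 8, D 7, A 0, B 3, E 2. Winner: A.
Borda — scores: C 39, D 33, A 51, B 22, E 55. Winner: E.
The two methods disagree.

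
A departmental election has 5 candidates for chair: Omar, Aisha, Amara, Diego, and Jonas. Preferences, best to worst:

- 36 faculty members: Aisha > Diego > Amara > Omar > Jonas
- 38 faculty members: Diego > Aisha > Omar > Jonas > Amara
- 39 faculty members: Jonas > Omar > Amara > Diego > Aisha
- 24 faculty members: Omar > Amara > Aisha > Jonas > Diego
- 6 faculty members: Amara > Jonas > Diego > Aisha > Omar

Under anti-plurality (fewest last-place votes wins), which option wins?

Last-place votes: Omar 6, Aisha 39, Amara 38, Diego 24, Jonas 36.
Omar is ranked last by the fewest voters, so Omar wins.

Omar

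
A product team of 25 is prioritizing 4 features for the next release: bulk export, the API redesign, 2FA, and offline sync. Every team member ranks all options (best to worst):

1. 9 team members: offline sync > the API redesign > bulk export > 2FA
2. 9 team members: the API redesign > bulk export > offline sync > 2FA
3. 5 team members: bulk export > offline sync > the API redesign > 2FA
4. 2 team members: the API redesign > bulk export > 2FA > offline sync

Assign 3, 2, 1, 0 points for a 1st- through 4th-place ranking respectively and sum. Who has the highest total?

the API redesign

bulk export: 9·1 + 9·2 + 5·3 + 2·2 = 46
the API redesign: 9·2 + 9·3 + 5·1 + 2·3 = 56
2FA: 9·0 + 9·0 + 5·0 + 2·1 = 2
offline sync: 9·3 + 9·1 + 5·2 + 2·0 = 46
the API redesign has the highest Borda score (56).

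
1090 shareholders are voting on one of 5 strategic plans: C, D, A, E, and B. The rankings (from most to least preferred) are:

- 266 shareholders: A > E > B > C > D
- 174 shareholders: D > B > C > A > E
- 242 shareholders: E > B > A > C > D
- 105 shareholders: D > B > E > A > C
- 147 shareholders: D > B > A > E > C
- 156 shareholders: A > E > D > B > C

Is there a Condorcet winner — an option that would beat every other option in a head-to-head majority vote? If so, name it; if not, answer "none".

Checking pairwise contests:
D beats C 582–508.
A beats D 664–426.
B beats A 668–422.
A beats E 743–347.
D beats B 582–508.
Every option loses at least one head-to-head, so there is no Condorcet winner.

none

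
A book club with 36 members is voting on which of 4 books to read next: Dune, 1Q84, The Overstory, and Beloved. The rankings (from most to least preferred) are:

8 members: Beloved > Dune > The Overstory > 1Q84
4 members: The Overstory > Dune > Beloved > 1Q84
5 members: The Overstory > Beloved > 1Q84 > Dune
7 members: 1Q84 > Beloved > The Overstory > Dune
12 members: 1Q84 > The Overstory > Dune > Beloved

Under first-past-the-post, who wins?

1Q84

First-place votes: Dune 0, 1Q84 19, The Overstory 9, Beloved 8.
1Q84 has the most first-place votes.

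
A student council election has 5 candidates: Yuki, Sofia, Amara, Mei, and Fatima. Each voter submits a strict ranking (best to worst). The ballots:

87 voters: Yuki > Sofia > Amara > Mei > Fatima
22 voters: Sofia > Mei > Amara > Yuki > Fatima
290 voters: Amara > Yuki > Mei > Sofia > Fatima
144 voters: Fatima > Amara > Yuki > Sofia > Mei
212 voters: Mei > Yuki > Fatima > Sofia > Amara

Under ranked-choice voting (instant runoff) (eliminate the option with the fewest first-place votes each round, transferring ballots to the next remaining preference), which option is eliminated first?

Sofia

Round 1: Yuki 87, Sofia 22, Amara 290, Mei 212, Fatima 144. Eliminate Sofia.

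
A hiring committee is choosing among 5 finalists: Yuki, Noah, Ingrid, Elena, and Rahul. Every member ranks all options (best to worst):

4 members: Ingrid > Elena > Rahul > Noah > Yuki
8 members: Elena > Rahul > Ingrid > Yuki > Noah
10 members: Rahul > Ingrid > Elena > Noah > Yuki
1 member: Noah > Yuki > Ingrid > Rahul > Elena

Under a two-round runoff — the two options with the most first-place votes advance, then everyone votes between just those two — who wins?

Elena

Round 1 first-place votes: Yuki 0, Noah 1, Ingrid 4, Elena 8, Rahul 10.
Rahul and Elena advance.
Runoff: Rahul is preferred to Elena by 11 voters; Elena by 12.
Elena wins the runoff.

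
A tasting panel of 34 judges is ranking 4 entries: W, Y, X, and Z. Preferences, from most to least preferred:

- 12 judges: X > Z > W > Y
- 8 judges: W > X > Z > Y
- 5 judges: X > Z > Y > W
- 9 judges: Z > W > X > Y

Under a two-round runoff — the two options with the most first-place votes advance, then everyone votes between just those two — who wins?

Round 1 first-place votes: W 8, Y 0, X 17, Z 9.
X and Z advance.
Runoff: X is preferred to Z by 25 voters; Z by 9.
X wins the runoff.

X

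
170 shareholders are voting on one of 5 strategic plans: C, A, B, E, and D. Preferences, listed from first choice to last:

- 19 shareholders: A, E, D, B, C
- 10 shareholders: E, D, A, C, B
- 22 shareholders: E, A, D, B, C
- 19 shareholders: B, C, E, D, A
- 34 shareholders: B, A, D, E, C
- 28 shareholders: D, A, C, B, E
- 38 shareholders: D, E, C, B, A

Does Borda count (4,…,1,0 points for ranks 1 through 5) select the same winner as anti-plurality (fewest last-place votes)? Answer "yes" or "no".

yes

Borda — scores: C 199, A 348, B 319, E 371, D 463. Winner: D.
Anti-plurality — last-place votes: C 75, A 57, B 10, E 28, D 0. Winner: D.
The two methods agree.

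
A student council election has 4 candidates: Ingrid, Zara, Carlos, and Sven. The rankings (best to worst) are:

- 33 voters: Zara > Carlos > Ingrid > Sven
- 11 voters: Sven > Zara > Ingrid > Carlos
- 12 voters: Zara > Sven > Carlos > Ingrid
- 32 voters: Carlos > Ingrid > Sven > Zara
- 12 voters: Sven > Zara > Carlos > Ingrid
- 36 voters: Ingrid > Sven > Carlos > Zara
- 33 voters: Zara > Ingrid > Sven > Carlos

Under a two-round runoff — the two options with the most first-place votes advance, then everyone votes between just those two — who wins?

Zara

Round 1 first-place votes: Ingrid 36, Zara 78, Carlos 32, Sven 23.
Zara and Ingrid advance.
Runoff: Zara is preferred to Ingrid by 101 voters; Ingrid by 68.
Zara wins the runoff.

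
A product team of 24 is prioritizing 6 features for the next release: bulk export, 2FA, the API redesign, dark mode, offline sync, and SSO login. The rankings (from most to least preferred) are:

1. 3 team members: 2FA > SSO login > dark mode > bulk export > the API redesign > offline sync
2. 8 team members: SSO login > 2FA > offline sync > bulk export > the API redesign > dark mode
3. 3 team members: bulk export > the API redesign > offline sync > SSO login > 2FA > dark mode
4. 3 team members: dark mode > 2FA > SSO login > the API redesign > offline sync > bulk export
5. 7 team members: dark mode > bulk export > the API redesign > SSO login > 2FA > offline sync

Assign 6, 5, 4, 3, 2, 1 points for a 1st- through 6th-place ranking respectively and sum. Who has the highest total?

bulk export: 3·3 + 8·3 + 3·6 + 3·1 + 7·5 = 89
2FA: 3·6 + 8·5 + 3·2 + 3·5 + 7·2 = 93
the API redesign: 3·2 + 8·2 + 3·5 + 3·3 + 7·4 = 74
dark mode: 3·4 + 8·1 + 3·1 + 3·6 + 7·6 = 83
offline sync: 3·1 + 8·4 + 3·4 + 3·2 + 7·1 = 60
SSO login: 3·5 + 8·6 + 3·3 + 3·4 + 7·3 = 105
SSO login has the highest Borda score (105).

SSO login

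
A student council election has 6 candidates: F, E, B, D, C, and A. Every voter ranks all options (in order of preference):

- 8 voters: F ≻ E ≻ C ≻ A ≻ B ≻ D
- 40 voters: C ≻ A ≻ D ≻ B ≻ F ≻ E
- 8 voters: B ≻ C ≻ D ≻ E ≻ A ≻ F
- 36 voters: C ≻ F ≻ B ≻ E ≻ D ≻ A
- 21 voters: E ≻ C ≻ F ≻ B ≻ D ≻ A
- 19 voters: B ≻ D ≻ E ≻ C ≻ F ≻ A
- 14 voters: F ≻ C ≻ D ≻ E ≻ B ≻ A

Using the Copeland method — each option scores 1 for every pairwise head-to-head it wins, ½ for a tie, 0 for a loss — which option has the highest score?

F: beats E, B, D, and A; loses to C → score 4.
E: beats A; loses to F, B, D, and C → score 1.
B: beats E, D, and A; loses to F and C → score 3.
D: beats E and A; loses to F, B, and C → score 2.
C: beats F, E, B, D, and A → score 5.
A: loses to F, E, B, D, and C → score 0.
C has the best pairwise record.

C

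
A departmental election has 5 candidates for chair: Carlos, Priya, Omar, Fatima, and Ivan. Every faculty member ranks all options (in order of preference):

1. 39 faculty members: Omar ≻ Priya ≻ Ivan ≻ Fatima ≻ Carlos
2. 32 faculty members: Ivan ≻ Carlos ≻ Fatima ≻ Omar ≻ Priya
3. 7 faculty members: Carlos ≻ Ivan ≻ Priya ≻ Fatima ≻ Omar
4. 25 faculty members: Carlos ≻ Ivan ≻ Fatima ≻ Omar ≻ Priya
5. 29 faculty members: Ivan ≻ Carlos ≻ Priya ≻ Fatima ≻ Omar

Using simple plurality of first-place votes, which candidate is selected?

Ivan

First-place votes: Carlos 32, Priya 0, Omar 39, Fatima 0, Ivan 61.
Ivan has the most first-place votes.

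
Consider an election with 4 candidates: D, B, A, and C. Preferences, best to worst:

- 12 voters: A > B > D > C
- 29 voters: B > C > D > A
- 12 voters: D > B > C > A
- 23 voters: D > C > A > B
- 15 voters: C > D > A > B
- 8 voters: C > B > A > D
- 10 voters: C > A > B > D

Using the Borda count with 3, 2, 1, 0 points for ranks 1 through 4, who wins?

D: 12·1 + 29·1 + 12·3 + 23·3 + 15·2 + 8·0 + 10·0 = 176
B: 12·2 + 29·3 + 12·2 + 23·0 + 15·0 + 8·2 + 10·1 = 161
A: 12·3 + 29·0 + 12·0 + 23·1 + 15·1 + 8·1 + 10·2 = 102
C: 12·0 + 29·2 + 12·1 + 23·2 + 15·3 + 8·3 + 10·3 = 215
C has the highest Borda score (215).

C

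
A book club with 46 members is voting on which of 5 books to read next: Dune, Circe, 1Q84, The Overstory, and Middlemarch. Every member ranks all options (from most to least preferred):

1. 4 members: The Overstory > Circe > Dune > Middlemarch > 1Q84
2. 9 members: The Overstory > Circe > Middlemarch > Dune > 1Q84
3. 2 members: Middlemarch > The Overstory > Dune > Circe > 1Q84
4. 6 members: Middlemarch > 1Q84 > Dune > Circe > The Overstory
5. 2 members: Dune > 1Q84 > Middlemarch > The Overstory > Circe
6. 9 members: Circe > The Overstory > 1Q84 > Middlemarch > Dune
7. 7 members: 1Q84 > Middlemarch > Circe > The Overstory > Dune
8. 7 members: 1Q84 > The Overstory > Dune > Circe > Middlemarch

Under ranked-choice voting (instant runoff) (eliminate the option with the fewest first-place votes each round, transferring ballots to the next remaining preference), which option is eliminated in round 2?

Middlemarch

Round 1: Dune 2, Circe 9, 1Q84 14, The Overstory 13, Middlemarch 8. Eliminate Dune.
Round 2: Circe 9, 1Q84 16, The Overstory 13, Middlemarch 8. Eliminate Middlemarch.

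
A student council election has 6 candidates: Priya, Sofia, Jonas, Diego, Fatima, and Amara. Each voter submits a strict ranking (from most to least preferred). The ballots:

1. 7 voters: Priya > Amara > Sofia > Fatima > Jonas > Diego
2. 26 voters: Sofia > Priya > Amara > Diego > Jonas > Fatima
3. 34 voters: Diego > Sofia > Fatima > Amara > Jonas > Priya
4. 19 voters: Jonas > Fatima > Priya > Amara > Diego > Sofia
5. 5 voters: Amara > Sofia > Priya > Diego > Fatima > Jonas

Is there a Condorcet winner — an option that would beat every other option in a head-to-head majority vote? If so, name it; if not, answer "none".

none

Checking pairwise contests:
Sofia beats Priya 65–26.
Diego beats Sofia 53–38.
Sofia beats Jonas 72–19.
Priya beats Diego 57–34.
Sofia beats Fatima 72–19.
Priya beats Amara 52–39.
Every option loses at least one head-to-head, so there is no Condorcet winner.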